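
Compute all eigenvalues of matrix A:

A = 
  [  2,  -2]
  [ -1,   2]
λ = 2 + √2, 2 - √2  (≈ 3.414, 0.5858)

tr(A) = 4, det(A) = 2
Characteristic polynomial: λ² - tr(A)λ + det(A) = λ² - 4λ + 2
λ² - 4λ + 2 = 0  ⇒  λ = (4 ± √((-4)² - 4·(2)))/2 = (4 ± √(8))/2
  = 2 + √2,  2 - √2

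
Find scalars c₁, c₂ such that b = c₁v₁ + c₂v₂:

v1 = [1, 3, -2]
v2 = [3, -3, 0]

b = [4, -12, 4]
c1 = -2, c2 = 2

b = -2·v1 + 2·v2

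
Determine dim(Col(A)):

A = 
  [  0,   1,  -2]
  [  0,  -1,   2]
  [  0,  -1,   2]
Row reduce:
R2 → R2 + (1)·R1
R3 → R3 + (1)·R1
REF = 
  [  0,   1,  -2]
  [  0,   0,   0]
  [  0,   0,   0]
Pivot columns: 2 → 1 pivot.
dim(Col(A)) = number of pivot columns = 1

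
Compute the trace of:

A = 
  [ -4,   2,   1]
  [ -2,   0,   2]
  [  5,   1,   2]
-2

tr(A) = -4 + 0 + 2 = -2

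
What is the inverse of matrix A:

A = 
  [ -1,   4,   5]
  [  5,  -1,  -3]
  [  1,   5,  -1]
det(A) = (-1)·((-1)(-1) - (-3)(5)) - (4)·((5)(-1) - (-3)(1)) + (5)·((5)(5) - (-1)(1))
  = (-1)(16) - (4)(-2) + (5)(26)
  = 122
det(A) = 122 ≠ 0, so A is invertible.

Cofactors Cᵢⱼ = (-1)ⁱ⁺ʲ·Mᵢⱼ:
C = 
  [ 16,   2,  26]
  [ 29,  -4,   9]
  [ -7,  22, -19]

adj(A) = Cᵀ:
adj(A) = 
  [ 16,  29,  -7]
  [  2,  -4,  22]
  [ 26,   9, -19]

A⁻¹ = (1/122) · adj(A):
A⁻¹ = 
  [   8/61,  29/122,  -7/122]
  [   1/61,   -2/61,   11/61]
  [  13/61,   9/122, -19/122]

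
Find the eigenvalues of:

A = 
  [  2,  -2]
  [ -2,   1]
tr(A) = 3, det(A) = -2
Characteristic polynomial: λ² - tr(A)λ + det(A) = λ² - 3λ - 2
λ² - 3λ - 2 = 0  ⇒  λ = (3 ± √((-3)² - 4·(-2)))/2 = (3 ± √(17))/2
  = (3 + √17)/2,  (3 - √17)/2

λ = (3 + √17)/2, (3 - √17)/2  (≈ 3.562, -0.5616)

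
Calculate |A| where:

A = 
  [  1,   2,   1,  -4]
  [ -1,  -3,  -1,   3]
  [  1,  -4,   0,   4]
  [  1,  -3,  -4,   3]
Cofactor expansion along row 1: det(A) = a₁₁M₁₁ - a₁₂M₁₂ + a₁₃M₁₃ - a₁₄M₁₄

M₁₁ = det[[-3, -1, 3]; [-4, 0, 4]; [-3, -4, 3]]
  = (-3)·((0)(3) - (4)(-4)) - (-1)·((-4)(3) - (4)(-3)) + (3)·((-4)(-4) - (0)(-3))
  = (-3)(16) - (-1)(0) + (3)(16)
  = 0
M₁₂ = det[[-1, -1, 3]; [1, 0, 4]; [1, -4, 3]]
  = (-1)·((0)(3) - (4)(-4)) - (-1)·((1)(3) - (4)(1)) + (3)·((1)(-4) - (0)(1))
  = (-1)(16) - (-1)(-1) + (3)(-4)
  = -29
M₁₃ = det[[-1, -3, 3]; [1, -4, 4]; [1, -3, 3]]
  = (-1)·((-4)(3) - (4)(-3)) - (-3)·((1)(3) - (4)(1)) + (3)·((1)(-3) - (-4)(1))
  = (-1)(0) - (-3)(-1) + (3)(1)
  = 0
M₁₄ = det[[-1, -3, -1]; [1, -4, 0]; [1, -3, -4]]
  = (-1)·((-4)(-4) - (0)(-3)) - (-3)·((1)(-4) - (0)(1)) + (-1)·((1)(-3) - (-4)(1))
  = (-1)(16) - (-3)(-4) + (-1)(1)
  = -29

det(A) = (1)(0) - (2)(-29) + (1)(0) - (-4)(-29) = -58

det(A) = -58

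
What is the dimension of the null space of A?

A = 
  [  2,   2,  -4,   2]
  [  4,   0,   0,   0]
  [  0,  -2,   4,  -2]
nullity(A) = 2

Row reduce:
R2 → R2 - (2)·R1
R3 → R3 - (1/2)·R2
REF = 
  [  2,   2,  -4,   2]
  [  0,  -4,   8,  -4]
  [  0,   0,   0,   0]
Pivot columns: 1, 2 → 2 pivots.
rank(A) = 2, so nullity(A) = 4 - 2 = 2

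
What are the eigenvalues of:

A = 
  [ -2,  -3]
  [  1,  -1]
λ = (-3 + i√11)/2, (-3 - i√11)/2  (≈ -1.5 + 1.658i, -1.5 - 1.658i)

tr(A) = -3, det(A) = 5
Characteristic polynomial: λ² - tr(A)λ + det(A) = λ² + 3λ + 5
λ² + 3λ + 5 = 0  ⇒  λ = (-3 ± √((3)² - 4·(5)))/2 = (-3 ± √(-11))/2
  = (-3 + i√11)/2,  (-3 - i√11)/2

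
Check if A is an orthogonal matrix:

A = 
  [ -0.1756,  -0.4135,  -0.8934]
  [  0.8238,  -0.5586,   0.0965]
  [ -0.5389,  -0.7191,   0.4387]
Yes

AᵀA = 
  [  0.9999,   0,   0]
  [  0,   1.0001,   0]
  [  0,   0,   0.9999]
≈ I (equal to I up to the 4-dp rounding of the entries)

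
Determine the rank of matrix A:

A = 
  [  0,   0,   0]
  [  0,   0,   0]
rank(A) = 0

Row reduce:
(no row operations needed)
REF = 
  [  0,   0,   0]
  [  0,   0,   0]
Pivot columns: none → 0 pivots.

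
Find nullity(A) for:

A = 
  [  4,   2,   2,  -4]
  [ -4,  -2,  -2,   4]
nullity(A) = 3

Row reduce:
R2 → R2 + (1)·R1
REF = 
  [  4,   2,   2,  -4]
  [  0,   0,   0,   0]
Pivot columns: 1 → 1 pivot.
rank(A) = 1, so nullity(A) = 4 - 1 = 3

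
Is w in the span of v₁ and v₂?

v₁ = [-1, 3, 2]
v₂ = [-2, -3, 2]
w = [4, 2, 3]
No

Form the augmented matrix and row-reduce:
[v₁|v₂|w] = 
  [ -1,  -2,   4]
  [  3,  -3,   2]
  [  2,   2,   3]
R2 → R2 + (3)·R1
R3 → R3 + (2)·R1
R3 → R3 - (2/9)·R2
REF = 
  [  -1,   -2,    4]
  [   0,   -9,   14]
  [   0,    0, 71/9]

Row 3 reads [0 0 | 71/9], i.e. 0 = 71/9, so the system is inconsistent and w ∉ span{v₁, v₂}.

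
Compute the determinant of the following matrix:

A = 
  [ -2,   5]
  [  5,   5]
-35

For a 2×2 matrix, det = ad - bc = (-2)(5) - (5)(5) = -35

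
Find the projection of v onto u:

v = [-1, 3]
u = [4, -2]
proj_u(v) = [-2, 1]

v·u = (-1)(4) + (3)(-2) = -10
u·u = (4)² + (-2)² = 20
proj_u(v) = (v·u / u·u) × u = (-10/20) × u = (-1/2) × u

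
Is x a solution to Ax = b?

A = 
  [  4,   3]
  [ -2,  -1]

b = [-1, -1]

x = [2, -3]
Yes

Ax = [-1, -1] = b ✓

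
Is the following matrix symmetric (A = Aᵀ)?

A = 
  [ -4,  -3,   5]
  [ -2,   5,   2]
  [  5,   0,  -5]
No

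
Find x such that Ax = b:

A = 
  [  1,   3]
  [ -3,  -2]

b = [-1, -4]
x = [2, -1]

Row reduce the augmented matrix [A|b]:
R2 → R2 + (3)·R1
REF = 
  [  1,   3,  -1]
  [  0,   7,  -7]

Back-substitution:
x₂ = (-7) / 7 = -1
x₁ = (-1 - (3)(-1)) / 1 = 2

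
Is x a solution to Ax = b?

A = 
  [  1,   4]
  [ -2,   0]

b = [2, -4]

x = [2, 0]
Yes

Ax = [2, -4] = b ✓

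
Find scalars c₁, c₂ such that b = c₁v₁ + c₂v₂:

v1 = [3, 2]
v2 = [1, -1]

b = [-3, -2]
c1 = -1, c2 = 0

b = -1·v1 + 0·v2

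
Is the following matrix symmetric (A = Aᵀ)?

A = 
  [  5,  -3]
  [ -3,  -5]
Yes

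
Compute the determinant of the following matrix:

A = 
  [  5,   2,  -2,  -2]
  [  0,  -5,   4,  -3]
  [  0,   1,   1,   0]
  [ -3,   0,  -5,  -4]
345

Cofactor expansion along row 1: det(A) = a₁₁M₁₁ - a₁₂M₁₂ + a₁₃M₁₃ - a₁₄M₁₄

M₁₁ = det[[-5, 4, -3]; [1, 1, 0]; [0, -5, -4]]
  = (-5)·((1)(-4) - (0)(-5)) - (4)·((1)(-4) - (0)(0)) + (-3)·((1)(-5) - (1)(0))
  = (-5)(-4) - (4)(-4) + (-3)(-5)
  = 51
M₁₂ = det[[0, 4, -3]; [0, 1, 0]; [-3, -5, -4]]
  = (0)·((1)(-4) - (0)(-5)) - (4)·((0)(-4) - (0)(-3)) + (-3)·((0)(-5) - (1)(-3))
  = (0)(-4) - (4)(0) + (-3)(3)
  = -9
M₁₃ = det[[0, -5, -3]; [0, 1, 0]; [-3, 0, -4]]
  = (0)·((1)(-4) - (0)(0)) - (-5)·((0)(-4) - (0)(-3)) + (-3)·((0)(0) - (1)(-3))
  = (0)(-4) - (-5)(0) + (-3)(3)
  = -9
M₁₄ = det[[0, -5, 4]; [0, 1, 1]; [-3, 0, -5]]
  = (0)·((1)(-5) - (1)(0)) - (-5)·((0)(-5) - (1)(-3)) + (4)·((0)(0) - (1)(-3))
  = (0)(-5) - (-5)(3) + (4)(3)
  = 27

det(A) = (5)(51) - (2)(-9) + (-2)(-9) - (-2)(27) = 345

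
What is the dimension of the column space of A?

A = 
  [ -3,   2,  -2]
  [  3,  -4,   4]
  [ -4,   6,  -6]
Row reduce:
R2 → R2 + (1)·R1
R3 → R3 - (4/3)·R1
R3 → R3 + (5/3)·R2
REF = 
  [ -3,   2,  -2]
  [  0,  -2,   2]
  [  0,   0,   0]
Pivot columns: 1, 2 → 2 pivots.
dim(Col(A)) = number of pivot columns = 2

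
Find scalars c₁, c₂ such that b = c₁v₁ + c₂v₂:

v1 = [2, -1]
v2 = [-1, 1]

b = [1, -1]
c1 = 0, c2 = -1

b = 0·v1 + -1·v2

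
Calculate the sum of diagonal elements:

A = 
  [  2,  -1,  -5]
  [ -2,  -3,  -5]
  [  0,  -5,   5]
4

tr(A) = 2 + -3 + 5 = 4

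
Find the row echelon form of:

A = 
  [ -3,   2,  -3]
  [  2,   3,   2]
Row operations:
R2 → R2 + (2/3)·R1

Resulting echelon form:
REF = 
  [  -3,    2,   -3]
  [   0, 13/3,    0]

Rank = 2 (number of non-zero pivot rows).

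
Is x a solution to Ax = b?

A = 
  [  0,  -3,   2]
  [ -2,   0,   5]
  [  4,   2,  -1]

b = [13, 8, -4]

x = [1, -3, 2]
Yes

Ax = [13, 8, -4] = b ✓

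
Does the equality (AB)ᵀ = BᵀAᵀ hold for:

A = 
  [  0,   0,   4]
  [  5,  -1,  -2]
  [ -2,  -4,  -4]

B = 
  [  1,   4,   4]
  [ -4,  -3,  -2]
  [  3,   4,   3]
Yes

(AB)ᵀ = 
  [ 12,   3,   2]
  [ 16,  15, -12]
  [ 12,  16, -12]

BᵀAᵀ = 
  [ 12,   3,   2]
  [ 16,  15, -12]
  [ 12,  16, -12]

Both sides are equal — this is the standard identity (AB)ᵀ = BᵀAᵀ, which holds for all A, B.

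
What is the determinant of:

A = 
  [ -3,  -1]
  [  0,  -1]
For a 2×2 matrix, det = ad - bc = (-3)(-1) - (-1)(0) = 3

det(A) = 3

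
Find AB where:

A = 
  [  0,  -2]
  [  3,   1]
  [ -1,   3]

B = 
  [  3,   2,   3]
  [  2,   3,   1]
A is 3×2 and B is 2×3, so AB is 3×3. Each entry is (row of A)·(column of B):
AB[1,1] = (0)(3) + (-2)(2) = -4
AB[1,2] = (0)(2) + (-2)(3) = -6
AB[1,3] = (0)(3) + (-2)(1) = -2
AB[2,1] = (3)(3) + (1)(2) = 11
AB[2,2] = (3)(2) + (1)(3) = 9
AB[2,3] = (3)(3) + (1)(1) = 10
AB[3,1] = (-1)(3) + (3)(2) = 3
AB[3,2] = (-1)(2) + (3)(3) = 7
AB[3,3] = (-1)(3) + (3)(1) = 0

AB = 
  [ -4,  -6,  -2]
  [ 11,   9,  10]
  [  3,   7,   0]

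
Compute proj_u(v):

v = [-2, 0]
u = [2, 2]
proj_u(v) = [-1, -1]

v·u = (-2)(2) + (0)(2) = -4
u·u = (2)² + (2)² = 8
proj_u(v) = (v·u / u·u) × u = (-4/8) × u = (-1/2) × u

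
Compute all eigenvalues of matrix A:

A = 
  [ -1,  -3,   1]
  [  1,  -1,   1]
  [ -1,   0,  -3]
λ = -2, (-3 + i√11)/2, (-3 - i√11)/2  (≈ -2, -1.5 + 1.658i, -1.5 - 1.658i)

Characteristic polynomial: det(λI - A) = λ³ + 5λ² + 11λ + 10
Testing integer divisors of the constant term: p(-2) = 0, so (λ + 2) is a factor:
p(λ) = (λ + 2)(λ² + 3λ + 5)
λ² + 3λ + 5 = 0  ⇒  λ = (-3 ± √((3)² - 4·(5)))/2 = (-3 ± √(-11))/2
  = (-3 + i√11)/2,  (-3 - i√11)/2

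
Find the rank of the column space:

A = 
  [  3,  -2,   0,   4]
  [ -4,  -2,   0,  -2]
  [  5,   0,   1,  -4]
Row reduce:
R2 → R2 + (4/3)·R1
R3 → R3 - (5/3)·R1
R3 → R3 + (5/7)·R2
REF = 
  [    3,    -2,     0,     4]
  [    0, -14/3,     0,  10/3]
  [    0,     0,     1, -58/7]
Pivot columns: 1, 2, 3 → 3 pivots.
dim(Col(A)) = number of pivot columns = 3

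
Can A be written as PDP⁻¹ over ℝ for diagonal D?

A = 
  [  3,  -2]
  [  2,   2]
No

tr(A) = 5, det(A) = 10
Characteristic polynomial: λ² - tr(A)λ + det(A) = λ² - 5λ + 10
λ² - 5λ + 10 = 0  ⇒  λ = (5 ± √((-5)² - 4·(10)))/2 = (5 ± √(-15))/2
  = (5 + i√15)/2,  (5 - i√15)/2
Eigenvalues: (5 + i√15)/2, (5 - i√15)/2  (≈ 2.5 + 1.936i, 2.5 - 1.936i)
Has complex eigenvalues (not diagonalizable over ℝ).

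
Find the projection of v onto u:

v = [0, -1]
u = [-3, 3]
proj_u(v) = [1/2, -1/2]

v·u = (0)(-3) + (-1)(3) = -3
u·u = (-3)² + (3)² = 18
proj_u(v) = (v·u / u·u) × u = (-3/18) × u = (-1/6) × u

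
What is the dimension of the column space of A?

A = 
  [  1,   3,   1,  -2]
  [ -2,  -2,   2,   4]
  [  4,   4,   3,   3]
dim(Col(A)) = 3

Row reduce:
R2 → R2 + (2)·R1
R3 → R3 - (4)·R1
R3 → R3 + (2)·R2
REF = 
  [  1,   3,   1,  -2]
  [  0,   4,   4,   0]
  [  0,   0,   7,  11]
Pivot columns: 1, 2, 3 → 3 pivots.
dim(Col(A)) = number of pivot columns = 3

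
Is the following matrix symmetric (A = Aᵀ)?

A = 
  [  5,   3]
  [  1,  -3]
No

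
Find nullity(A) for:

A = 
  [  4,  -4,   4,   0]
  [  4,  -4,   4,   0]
nullity(A) = 3

Row reduce:
R2 → R2 - (1)·R1
REF = 
  [  4,  -4,   4,   0]
  [  0,   0,   0,   0]
Pivot columns: 1 → 1 pivot.
rank(A) = 1, so nullity(A) = 4 - 1 = 3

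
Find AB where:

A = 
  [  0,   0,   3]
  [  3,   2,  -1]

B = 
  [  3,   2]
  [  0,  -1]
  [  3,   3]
AB = 
  [  9,   9]
  [  6,   1]

A is 2×3 and B is 3×2, so AB is 2×2. Each entry is (row of A)·(column of B):
AB[1,1] = (0)(3) + (0)(0) + (3)(3) = 9
AB[1,2] = (0)(2) + (0)(-1) + (3)(3) = 9
AB[2,1] = (3)(3) + (2)(0) + (-1)(3) = 6
AB[2,2] = (3)(2) + (2)(-1) + (-1)(3) = 1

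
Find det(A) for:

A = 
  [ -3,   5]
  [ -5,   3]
For a 2×2 matrix, det = ad - bc = (-3)(3) - (5)(-5) = 16

det(A) = 16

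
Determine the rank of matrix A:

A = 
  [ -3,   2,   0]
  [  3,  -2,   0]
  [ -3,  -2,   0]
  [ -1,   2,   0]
Row reduce:
R2 → R2 + (1)·R1
R3 → R3 - (1)·R1
R4 → R4 - (1/3)·R1
Swap R2 ↔ R3
R4 → R4 + (1/3)·R2
REF = 
  [ -3,   2,   0]
  [  0,  -4,   0]
  [  0,   0,   0]
  [  0,   0,   0]
Pivot columns: 1, 2 → 2 pivots.

rank(A) = 2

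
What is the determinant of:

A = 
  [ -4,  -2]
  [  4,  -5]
For a 2×2 matrix, det = ad - bc = (-4)(-5) - (-2)(4) = 28

det(A) = 28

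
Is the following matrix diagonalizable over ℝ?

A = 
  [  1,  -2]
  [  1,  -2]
Yes

tr(A) = -1, det(A) = 0
Characteristic polynomial: λ² - tr(A)λ + det(A) = λ² + λ
λ² + λ = λ(λ + 1)
Eigenvalues: 0, -1
λ=-1: alg. mult. = 1, geom. mult. = 2 - rank(A - (-1)I) = 2 - 1 = 1
λ=0: alg. mult. = 1, geom. mult. = 2 - rank(A - (0)I) = 2 - 1 = 1
Sum of geometric multiplicities equals n, so A has n independent eigenvectors.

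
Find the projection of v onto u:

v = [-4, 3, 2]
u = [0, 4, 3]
v·u = (-4)(0) + (3)(4) + (2)(3) = 18
u·u = (0)² + (4)² + (3)² = 25
proj_u(v) = (v·u / u·u) × u = (18/25) × u

proj_u(v) = [0, 72/25, 54/25]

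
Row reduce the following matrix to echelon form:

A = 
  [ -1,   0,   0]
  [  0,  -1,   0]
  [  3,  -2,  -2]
Row operations:
R3 → R3 + (3)·R1
R3 → R3 - (2)·R2

Resulting echelon form:
REF = 
  [ -1,   0,   0]
  [  0,  -1,   0]
  [  0,   0,  -2]

Rank = 3 (number of non-zero pivot rows).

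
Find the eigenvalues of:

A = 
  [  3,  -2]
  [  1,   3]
tr(A) = 6, det(A) = 11
Characteristic polynomial: λ² - tr(A)λ + det(A) = λ² - 6λ + 11
λ² - 6λ + 11 = 0  ⇒  λ = (6 ± √((-6)² - 4·(11)))/2 = (6 ± √(-8))/2
  = 3 + i√2,  3 - i√2

λ = 3 + i√2, 3 - i√2  (≈ 3 + 1.414i, 3 - 1.414i)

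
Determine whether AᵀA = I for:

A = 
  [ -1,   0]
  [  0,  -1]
Yes

AᵀA = 
  [  1,   0]
  [  0,   1]
= I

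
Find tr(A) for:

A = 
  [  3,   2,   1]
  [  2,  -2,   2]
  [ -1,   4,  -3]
-2

tr(A) = 3 + -2 + -3 = -2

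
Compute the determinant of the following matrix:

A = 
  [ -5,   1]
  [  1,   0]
For a 2×2 matrix, det = ad - bc = (-5)(0) - (1)(1) = -1

det(A) = -1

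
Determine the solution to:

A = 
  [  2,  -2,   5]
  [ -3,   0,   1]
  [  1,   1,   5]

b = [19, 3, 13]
Row reduce the augmented matrix [A|b]:
R2 → R2 + (3/2)·R1
R3 → R3 - (1/2)·R1
R3 → R3 + (2/3)·R2
REF = 
  [   2,   -2,    5,   19]
  [   0,   -3, 17/2, 63/2]
  [   0,    0, 49/6, 49/2]

Back-substitution:
x₃ = (49/2) / (49/6) = 3
x₂ = (63/2 - (17/2)(3)) / (-3) = -2
x₁ = (19 - (-2)(-2) - (5)(3)) / 2 = 0

x = [0, -2, 3]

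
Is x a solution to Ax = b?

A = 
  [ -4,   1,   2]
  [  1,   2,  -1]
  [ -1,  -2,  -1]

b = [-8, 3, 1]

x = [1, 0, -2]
Yes

Ax = [-8, 3, 1] = b ✓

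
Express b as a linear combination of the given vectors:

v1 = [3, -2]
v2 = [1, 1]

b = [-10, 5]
c1 = -3, c2 = -1

b = -3·v1 + -1·v2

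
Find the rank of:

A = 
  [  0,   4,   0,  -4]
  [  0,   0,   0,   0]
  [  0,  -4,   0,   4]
rank(A) = 1

Row reduce:
R3 → R3 + (1)·R1
REF = 
  [  0,   4,   0,  -4]
  [  0,   0,   0,   0]
  [  0,   0,   0,   0]
Pivot columns: 2 → 1 pivot.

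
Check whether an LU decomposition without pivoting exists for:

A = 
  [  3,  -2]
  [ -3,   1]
Yes.
A[1,1] = 3 ≠ 0, so Gaussian elimination proceeds without a row swap: multiplier ℓ₂₁ = (-3)/(3) = -1, and U[2,2] = 1 - (-1)(-2) = -1.
L = 
  [  1,   0]
  [ -1,   1]
U = 
  [  3,  -2]
  [  0,  -1]
Check row 2 of LU: [(-1)(3), (-1)(-2) + (-1)] = [-3, 1] = row 2 of A ✓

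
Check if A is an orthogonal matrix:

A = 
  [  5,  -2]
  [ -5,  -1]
No

AᵀA = 
  [ 50,  -5]
  [ -5,   5]
≠ I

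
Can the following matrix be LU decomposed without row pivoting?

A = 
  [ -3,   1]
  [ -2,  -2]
Yes.
A[1,1] = -3 ≠ 0, so Gaussian elimination proceeds without a row swap: multiplier ℓ₂₁ = (-2)/(-3) = 2/3, and U[2,2] = -2 - (2/3)(1) = -8/3.
L = 
  [  1,   0]
  [2/3,   1]
U = 
  [  -3,    1]
  [   0, -8/3]
Check row 2 of LU: [(2/3)(-3), (2/3)(1) + (-8/3)] = [-2, -2] = row 2 of A ✓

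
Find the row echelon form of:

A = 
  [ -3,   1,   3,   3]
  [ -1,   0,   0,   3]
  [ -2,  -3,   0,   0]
Row operations:
R2 → R2 - (1/3)·R1
R3 → R3 - (2/3)·R1
R3 → R3 - (11)·R2

Resulting echelon form:
REF = 
  [  -3,    1,    3,    3]
  [   0, -1/3,   -1,    2]
  [   0,    0,    9,  -24]

Rank = 3 (number of non-zero pivot rows).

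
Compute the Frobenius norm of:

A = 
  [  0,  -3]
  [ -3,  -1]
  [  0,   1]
||A||_F = 4.472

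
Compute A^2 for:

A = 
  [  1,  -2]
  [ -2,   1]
A² = A·A:
A²[1,1] = (1)(1) + (-2)(-2) = 5
A²[1,2] = (1)(-2) + (-2)(1) = -4
A²[2,1] = (-2)(1) + (1)(-2) = -4
A²[2,2] = (-2)(-2) + (1)(1) = 5
A² = 
  [  5,  -4]
  [ -4,   5]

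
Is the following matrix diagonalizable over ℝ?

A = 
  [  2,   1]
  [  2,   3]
Yes

tr(A) = 5, det(A) = 4
Characteristic polynomial: λ² - tr(A)λ + det(A) = λ² - 5λ + 4
λ² - 5λ + 4 = (λ - 1)(λ - 4)
Eigenvalues: 4, 1
λ=1: alg. mult. = 1, geom. mult. = 2 - rank(A - (1)I) = 2 - 1 = 1
λ=4: alg. mult. = 1, geom. mult. = 2 - rank(A - (4)I) = 2 - 1 = 1
Sum of geometric multiplicities equals n, so A has n independent eigenvectors.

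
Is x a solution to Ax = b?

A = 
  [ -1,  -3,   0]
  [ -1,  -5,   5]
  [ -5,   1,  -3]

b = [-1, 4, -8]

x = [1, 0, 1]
Yes

Ax = [-1, 4, -8] = b ✓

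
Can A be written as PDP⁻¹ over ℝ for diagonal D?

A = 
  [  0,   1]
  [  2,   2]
Yes

tr(A) = 2, det(A) = -2
Characteristic polynomial: λ² - tr(A)λ + det(A) = λ² - 2λ - 2
λ² - 2λ - 2 = 0  ⇒  λ = (2 ± √((-2)² - 4·(-2)))/2 = (2 ± √(12))/2
  = 1 + √3,  1 - √3
Eigenvalues: 1 + √3, 1 - √3  (≈ 2.732, -0.7321)
The two irrational eigenvalues are distinct (simple), so each has alg. mult. = geom. mult. = 1.
Sum of geometric multiplicities equals n, so A has n independent eigenvectors.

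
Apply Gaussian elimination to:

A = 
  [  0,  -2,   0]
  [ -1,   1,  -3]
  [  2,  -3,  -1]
Row operations:
Swap R1 ↔ R2
R3 → R3 + (2)·R1
R3 → R3 - (1/2)·R2

Resulting echelon form:
REF = 
  [ -1,   1,  -3]
  [  0,  -2,   0]
  [  0,   0,  -7]

Rank = 3 (number of non-zero pivot rows).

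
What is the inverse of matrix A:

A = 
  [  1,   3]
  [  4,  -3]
det(A) = (1)(-3) - (3)(4) = -15
For a 2×2 matrix, A⁻¹ = (1/det(A)) · [[d, -b], [-c, a]]
    = (-1/15) · [[-3, -3], [-4, 1]]

A⁻¹ = 
  [  1/5,   1/5]
  [ 4/15, -1/15]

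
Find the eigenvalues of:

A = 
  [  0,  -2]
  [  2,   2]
λ = 1 + i√3, 1 - i√3  (≈ 1 + 1.732i, 1 - 1.732i)

tr(A) = 2, det(A) = 4
Characteristic polynomial: λ² - tr(A)λ + det(A) = λ² - 2λ + 4
λ² - 2λ + 4 = 0  ⇒  λ = (2 ± √((-2)² - 4·(4)))/2 = (2 ± √(-12))/2
  = 1 + i√3,  1 - i√3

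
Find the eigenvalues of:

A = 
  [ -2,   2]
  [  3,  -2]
λ = -2 + √6, -2 - √6  (≈ 0.4495, -4.449)

tr(A) = -4, det(A) = -2
Characteristic polynomial: λ² - tr(A)λ + det(A) = λ² + 4λ - 2
λ² + 4λ - 2 = 0  ⇒  λ = (-4 ± √((4)² - 4·(-2)))/2 = (-4 ± √(24))/2
  = -2 + √6,  -2 - √6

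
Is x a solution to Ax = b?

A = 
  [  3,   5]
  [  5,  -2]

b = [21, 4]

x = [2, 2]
No

Ax = [16, 6] ≠ b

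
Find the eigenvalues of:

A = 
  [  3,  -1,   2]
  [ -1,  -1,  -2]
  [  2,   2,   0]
λ = 4, -1 + i√3, -1 - i√3  (≈ 4, -1 + 1.732i, -1 - 1.732i)

Characteristic polynomial: det(λI - A) = λ³ - 2λ² - 4λ - 16
Testing integer divisors of the constant term: p(4) = 0, so (λ - 4) is a factor:
p(λ) = (λ - 4)(λ² + 2λ + 4)
λ² + 2λ + 4 = 0  ⇒  λ = (-2 ± √((2)² - 4·(4)))/2 = (-2 ± √(-12))/2
  = -1 + i√3,  -1 - i√3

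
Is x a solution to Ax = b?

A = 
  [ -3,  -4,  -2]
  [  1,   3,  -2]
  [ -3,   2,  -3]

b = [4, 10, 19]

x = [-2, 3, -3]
No

Ax = [0, 13, 21] ≠ b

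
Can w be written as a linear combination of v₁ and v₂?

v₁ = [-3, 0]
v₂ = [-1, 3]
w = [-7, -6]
Yes

Form the augmented matrix and row-reduce:
[v₁|v₂|w] = 
  [ -3,  -1,  -7]
  [  0,   3,  -6]
(already in echelon form — no row operations needed)

No row of the form [0 0 | nonzero], so the system is consistent. Back-substitution gives c₁ = 3, c₂ = -2: w = (3)·v₁ + (-2)·v₂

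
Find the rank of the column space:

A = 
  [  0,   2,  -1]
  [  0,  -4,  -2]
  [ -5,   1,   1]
dim(Col(A)) = 3

Row reduce:
Swap R1 ↔ R3
R3 → R3 + (1/2)·R2
REF = 
  [ -5,   1,   1]
  [  0,  -4,  -2]
  [  0,   0,  -2]
Pivot columns: 1, 2, 3 → 3 pivots.
dim(Col(A)) = number of pivot columns = 3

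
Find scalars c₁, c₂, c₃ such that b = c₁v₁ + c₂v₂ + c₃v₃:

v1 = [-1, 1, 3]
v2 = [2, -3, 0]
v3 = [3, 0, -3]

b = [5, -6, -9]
c1 = -3, c2 = 1, c3 = 0

b = -3·v1 + 1·v2 + 0·v3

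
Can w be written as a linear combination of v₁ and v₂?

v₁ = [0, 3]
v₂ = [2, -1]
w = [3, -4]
Yes

Form the augmented matrix and row-reduce:
[v₁|v₂|w] = 
  [  0,   2,   3]
  [  3,  -1,  -4]
Swap R1 ↔ R2
REF = 
  [  3,  -1,  -4]
  [  0,   2,   3]

No row of the form [0 0 | nonzero], so the system is consistent. Back-substitution gives c₁ = -5/6, c₂ = 3/2: w = (-5/6)·v₁ + (3/2)·v₂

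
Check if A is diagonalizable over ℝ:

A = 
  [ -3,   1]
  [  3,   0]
Yes

tr(A) = -3, det(A) = -3
Characteristic polynomial: λ² - tr(A)λ + det(A) = λ² + 3λ - 3
λ² + 3λ - 3 = 0  ⇒  λ = (-3 ± √((3)² - 4·(-3)))/2 = (-3 ± √(21))/2
  = (-3 + √21)/2,  (-3 - √21)/2
Eigenvalues: (-3 + √21)/2, (-3 - √21)/2  (≈ 0.7913, -3.791)
The two irrational eigenvalues are distinct (simple), so each has alg. mult. = geom. mult. = 1.
Sum of geometric multiplicities equals n, so A has n independent eigenvectors.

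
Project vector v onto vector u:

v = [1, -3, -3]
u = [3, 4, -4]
proj_u(v) = [9/41, 12/41, -12/41]

v·u = (1)(3) + (-3)(4) + (-3)(-4) = 3
u·u = (3)² + (4)² + (-4)² = 41
proj_u(v) = (v·u / u·u) × u = (3/41) × u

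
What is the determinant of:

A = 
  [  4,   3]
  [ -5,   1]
19

For a 2×2 matrix, det = ad - bc = (4)(1) - (3)(-5) = 19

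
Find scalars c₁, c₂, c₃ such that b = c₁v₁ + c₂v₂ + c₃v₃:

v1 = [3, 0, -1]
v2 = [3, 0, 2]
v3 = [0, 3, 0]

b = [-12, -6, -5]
c1 = -1, c2 = -3, c3 = -2

b = -1·v1 + -3·v2 + -2·v3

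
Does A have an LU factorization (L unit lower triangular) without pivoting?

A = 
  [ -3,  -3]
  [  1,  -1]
Yes.
A[1,1] = -3 ≠ 0, so Gaussian elimination proceeds without a row swap: multiplier ℓ₂₁ = (1)/(-3) = -1/3, and U[2,2] = -1 - (-1/3)(-3) = -2.
L = 
  [   1,    0]
  [-1/3,    1]
U = 
  [ -3,  -3]
  [  0,  -2]
Check row 2 of LU: [(-1/3)(-3), (-1/3)(-3) + (-2)] = [1, -1] = row 2 of A ✓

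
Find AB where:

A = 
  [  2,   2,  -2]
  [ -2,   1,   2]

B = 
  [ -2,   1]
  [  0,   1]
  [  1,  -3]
A is 2×3 and B is 3×2, so AB is 2×2. Each entry is (row of A)·(column of B):
AB[1,1] = (2)(-2) + (2)(0) + (-2)(1) = -6
AB[1,2] = (2)(1) + (2)(1) + (-2)(-3) = 10
AB[2,1] = (-2)(-2) + (1)(0) + (2)(1) = 6
AB[2,2] = (-2)(1) + (1)(1) + (2)(-3) = -7

AB = 
  [ -6,  10]
  [  6,  -7]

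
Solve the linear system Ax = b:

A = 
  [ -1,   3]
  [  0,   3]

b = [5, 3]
Row reduce the augmented matrix [A|b]:
(already in echelon form)
REF = 
  [ -1,   3,   5]
  [  0,   3,   3]

Back-substitution:
x₂ = 3 / 3 = 1
x₁ = (5 - (3)(1)) / (-1) = -2

x = [-2, 1]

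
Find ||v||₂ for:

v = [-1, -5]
5.099

||v||₂ = √((-1)² + (-5)²) = √26 = 5.099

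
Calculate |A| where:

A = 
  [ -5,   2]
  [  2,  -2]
6

For a 2×2 matrix, det = ad - bc = (-5)(-2) - (2)(2) = 6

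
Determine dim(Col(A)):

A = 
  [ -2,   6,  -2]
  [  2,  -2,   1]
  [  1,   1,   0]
dim(Col(A)) = 2

Row reduce:
R2 → R2 + (1)·R1
R3 → R3 + (1/2)·R1
R3 → R3 - (1)·R2
REF = 
  [ -2,   6,  -2]
  [  0,   4,  -1]
  [  0,   0,   0]
Pivot columns: 1, 2 → 2 pivots.
dim(Col(A)) = number of pivot columns = 2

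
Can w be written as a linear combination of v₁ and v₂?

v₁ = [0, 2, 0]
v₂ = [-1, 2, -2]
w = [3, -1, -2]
No

Form the augmented matrix and row-reduce:
[v₁|v₂|w] = 
  [  0,  -1,   3]
  [  2,   2,  -1]
  [  0,  -2,  -2]
Swap R1 ↔ R2
R3 → R3 - (2)·R2
REF = 
  [  2,   2,  -1]
  [  0,  -1,   3]
  [  0,   0,  -8]

Row 3 reads [0 0 | -8], i.e. 0 = -8, so the system is inconsistent and w ∉ span{v₁, v₂}.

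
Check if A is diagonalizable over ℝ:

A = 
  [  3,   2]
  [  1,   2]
Yes

tr(A) = 5, det(A) = 4
Characteristic polynomial: λ² - tr(A)λ + det(A) = λ² - 5λ + 4
λ² - 5λ + 4 = (λ - 1)(λ - 4)
Eigenvalues: 4, 1
λ=1: alg. mult. = 1, geom. mult. = 2 - rank(A - (1)I) = 2 - 1 = 1
λ=4: alg. mult. = 1, geom. mult. = 2 - rank(A - (4)I) = 2 - 1 = 1
Sum of geometric multiplicities equals n, so A has n independent eigenvectors.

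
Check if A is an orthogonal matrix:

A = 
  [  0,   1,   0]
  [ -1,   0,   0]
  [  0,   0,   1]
Yes

AᵀA = 
  [  1,   0,   0]
  [  0,   1,   0]
  [  0,   0,   1]
= I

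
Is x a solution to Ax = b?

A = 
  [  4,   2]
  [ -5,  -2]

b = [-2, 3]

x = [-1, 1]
Yes

Ax = [-2, 3] = b ✓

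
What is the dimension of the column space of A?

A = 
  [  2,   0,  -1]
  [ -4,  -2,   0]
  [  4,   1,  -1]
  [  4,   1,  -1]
Row reduce:
R2 → R2 + (2)·R1
R3 → R3 - (2)·R1
R4 → R4 - (2)·R1
R3 → R3 + (1/2)·R2
R4 → R4 + (1/2)·R2
REF = 
  [  2,   0,  -1]
  [  0,  -2,  -2]
  [  0,   0,   0]
  [  0,   0,   0]
Pivot columns: 1, 2 → 2 pivots.
dim(Col(A)) = number of pivot columns = 2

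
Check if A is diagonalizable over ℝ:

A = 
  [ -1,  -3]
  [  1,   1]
No

tr(A) = 0, det(A) = 2
Characteristic polynomial: λ² - tr(A)λ + det(A) = λ² + 2
λ² + 2 = 0  ⇒  λ = (0 ± √((0)² - 4·(2)))/2 = (0 ± √(-8))/2
  = i√2,  -i√2
Eigenvalues: i√2, -i√2  (≈ 0 + 1.414i, 0 - 1.414i)
Has complex eigenvalues (not diagonalizable over ℝ).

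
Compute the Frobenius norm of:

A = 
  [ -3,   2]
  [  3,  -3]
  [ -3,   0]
||A||_F = 6.325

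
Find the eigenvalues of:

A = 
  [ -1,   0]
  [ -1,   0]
tr(A) = -1, det(A) = 0
Characteristic polynomial: λ² - tr(A)λ + det(A) = λ² + λ
λ² + λ = λ(λ + 1)

λ = 0, -1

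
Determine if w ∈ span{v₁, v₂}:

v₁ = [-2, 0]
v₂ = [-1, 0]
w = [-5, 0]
Yes

Form the augmented matrix and row-reduce:
[v₁|v₂|w] = 
  [ -2,  -1,  -5]
  [  0,   0,   0]
(already in echelon form — no row operations needed)

No row of the form [0 0 | nonzero], so the system is consistent. Back-substitution gives c₁ = 5/2, c₂ = 0: w = (5/2)·v₁ + (0)·v₂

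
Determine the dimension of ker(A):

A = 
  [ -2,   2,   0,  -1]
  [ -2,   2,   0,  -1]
nullity(A) = 3

Row reduce:
R2 → R2 - (1)·R1
REF = 
  [ -2,   2,   0,  -1]
  [  0,   0,   0,   0]
Pivot columns: 1 → 1 pivot.
rank(A) = 1, so nullity(A) = 4 - 1 = 3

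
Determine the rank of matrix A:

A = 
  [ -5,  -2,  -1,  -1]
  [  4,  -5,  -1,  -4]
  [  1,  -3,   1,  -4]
Row reduce:
R2 → R2 + (4/5)·R1
R3 → R3 + (1/5)·R1
R3 → R3 - (17/33)·R2
REF = 
  [    -5,     -2,     -1,     -1]
  [     0,  -33/5,   -9/5,  -24/5]
  [     0,      0,  19/11, -19/11]
Pivot columns: 1, 2, 3 → 3 pivots.

rank(A) = 3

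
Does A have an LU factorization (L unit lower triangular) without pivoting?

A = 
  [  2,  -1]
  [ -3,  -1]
Yes.
A[1,1] = 2 ≠ 0, so Gaussian elimination proceeds without a row swap: multiplier ℓ₂₁ = (-3)/(2) = -3/2, and U[2,2] = -1 - (-3/2)(-1) = -5/2.
L = 
  [   1,    0]
  [-3/2,    1]
U = 
  [   2,   -1]
  [   0, -5/2]
Check row 2 of LU: [(-3/2)(2), (-3/2)(-1) + (-5/2)] = [-3, -1] = row 2 of A ✓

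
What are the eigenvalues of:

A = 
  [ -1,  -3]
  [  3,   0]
tr(A) = -1, det(A) = 9
Characteristic polynomial: λ² - tr(A)λ + det(A) = λ² + λ + 9
λ² + λ + 9 = 0  ⇒  λ = (-1 ± √((1)² - 4·(9)))/2 = (-1 ± √(-35))/2
  = (-1 + i√35)/2,  (-1 - i√35)/2

λ = (-1 + i√35)/2, (-1 - i√35)/2  (≈ -0.5 + 2.958i, -0.5 - 2.958i)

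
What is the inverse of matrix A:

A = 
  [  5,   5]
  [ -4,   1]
det(A) = (5)(1) - (5)(-4) = 25
For a 2×2 matrix, A⁻¹ = (1/det(A)) · [[d, -b], [-c, a]]
    = (1/25) · [[1, -5], [4, 5]]

A⁻¹ = 
  [1/25, -1/5]
  [4/25,  1/5]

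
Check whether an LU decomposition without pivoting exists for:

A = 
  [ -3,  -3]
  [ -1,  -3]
Yes.
A[1,1] = -3 ≠ 0, so Gaussian elimination proceeds without a row swap: multiplier ℓ₂₁ = (-1)/(-3) = 1/3, and U[2,2] = -3 - (1/3)(-3) = -2.
L = 
  [  1,   0]
  [1/3,   1]
U = 
  [ -3,  -3]
  [  0,  -2]
Check row 2 of LU: [(1/3)(-3), (1/3)(-3) + (-2)] = [-1, -3] = row 2 of A ✓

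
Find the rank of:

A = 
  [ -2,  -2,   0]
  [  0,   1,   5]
rank(A) = 2

Row reduce:
(no row operations needed)
REF = 
  [ -2,  -2,   0]
  [  0,   1,   5]
Pivot columns: 1, 2 → 2 pivots.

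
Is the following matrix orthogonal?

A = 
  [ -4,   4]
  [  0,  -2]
No

AᵀA = 
  [ 16, -16]
  [-16,  20]
≠ I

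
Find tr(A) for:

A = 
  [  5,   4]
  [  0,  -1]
4

tr(A) = 5 + -1 = 4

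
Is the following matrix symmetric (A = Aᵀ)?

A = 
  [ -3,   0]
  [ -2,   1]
No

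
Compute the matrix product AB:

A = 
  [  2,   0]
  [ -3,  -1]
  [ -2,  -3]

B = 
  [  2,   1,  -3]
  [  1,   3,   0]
AB = 
  [  4,   2,  -6]
  [ -7,  -6,   9]
  [ -7, -11,   6]

A is 3×2 and B is 2×3, so AB is 3×3. Each entry is (row of A)·(column of B):
AB[1,1] = (2)(2) + (0)(1) = 4
AB[1,2] = (2)(1) + (0)(3) = 2
AB[1,3] = (2)(-3) + (0)(0) = -6
AB[2,1] = (-3)(2) + (-1)(1) = -7
AB[2,2] = (-3)(1) + (-1)(3) = -6
AB[2,3] = (-3)(-3) + (-1)(0) = 9
AB[3,1] = (-2)(2) + (-3)(1) = -7
AB[3,2] = (-2)(1) + (-3)(3) = -11
AB[3,3] = (-2)(-3) + (-3)(0) = 6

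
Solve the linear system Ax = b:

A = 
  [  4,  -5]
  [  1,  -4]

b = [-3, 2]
Row reduce the augmented matrix [A|b]:
R2 → R2 - (1/4)·R1
REF = 
  [    4,    -5,    -3]
  [    0, -11/4,  11/4]

Back-substitution:
x₂ = (11/4) / (-11/4) = -1
x₁ = (-3 - (-5)(-1)) / 4 = -2

x = [-2, -1]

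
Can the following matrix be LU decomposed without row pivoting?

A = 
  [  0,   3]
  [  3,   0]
No.
A[1,1] = 0 but A[2,1] = 3 ≠ 0. Any LU with L unit lower triangular has (LU)[1,1] = U[1,1] and (LU)[2,1] = L[2,1]·U[1,1]; matching A forces U[1,1] = 0, which then forces (LU)[2,1] = 0 ≠ 3. A row swap (pivoting) is required.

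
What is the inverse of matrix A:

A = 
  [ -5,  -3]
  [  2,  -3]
det(A) = (-5)(-3) - (-3)(2) = 21
For a 2×2 matrix, A⁻¹ = (1/det(A)) · [[d, -b], [-c, a]]
    = (1/21) · [[-3, 3], [-2, -5]]

A⁻¹ = 
  [ -1/7,   1/7]
  [-2/21, -5/21]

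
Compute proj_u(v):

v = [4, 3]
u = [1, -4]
v·u = (4)(1) + (3)(-4) = -8
u·u = (1)² + (-4)² = 17
proj_u(v) = (v·u / u·u) × u = (-8/17) × u

proj_u(v) = [-8/17, 32/17]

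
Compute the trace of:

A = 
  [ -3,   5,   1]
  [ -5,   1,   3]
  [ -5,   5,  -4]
-6

tr(A) = -3 + 1 + -4 = -6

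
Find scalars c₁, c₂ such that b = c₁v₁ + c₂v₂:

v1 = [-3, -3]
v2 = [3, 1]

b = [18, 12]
c1 = -3, c2 = 3

b = -3·v1 + 3·v2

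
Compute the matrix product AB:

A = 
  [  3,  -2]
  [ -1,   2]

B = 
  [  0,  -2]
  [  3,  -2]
AB = 
  [ -6,  -2]
  [  6,  -2]

A is 2×2 and B is 2×2, so AB is 2×2. Each entry is (row of A)·(column of B):
AB[1,1] = (3)(0) + (-2)(3) = -6
AB[1,2] = (3)(-2) + (-2)(-2) = -2
AB[2,1] = (-1)(0) + (2)(3) = 6
AB[2,2] = (-1)(-2) + (2)(-2) = -2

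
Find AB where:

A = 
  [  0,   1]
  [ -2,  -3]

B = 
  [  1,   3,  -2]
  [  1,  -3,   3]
A is 2×2 and B is 2×3, so AB is 2×3. Each entry is (row of A)·(column of B):
AB[1,1] = (0)(1) + (1)(1) = 1
AB[1,2] = (0)(3) + (1)(-3) = -3
AB[1,3] = (0)(-2) + (1)(3) = 3
AB[2,1] = (-2)(1) + (-3)(1) = -5
AB[2,2] = (-2)(3) + (-3)(-3) = 3
AB[2,3] = (-2)(-2) + (-3)(3) = -5

AB = 
  [  1,  -3,   3]
  [ -5,   3,  -5]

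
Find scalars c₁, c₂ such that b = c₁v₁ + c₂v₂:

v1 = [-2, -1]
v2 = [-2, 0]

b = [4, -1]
c1 = 1, c2 = -3

b = 1·v1 + -3·v2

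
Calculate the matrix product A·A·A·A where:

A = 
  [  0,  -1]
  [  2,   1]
A² = A·A:
A²[1,1] = (0)(0) + (-1)(2) = -2
A²[1,2] = (0)(-1) + (-1)(1) = -1
A²[2,1] = (2)(0) + (1)(2) = 2
A²[2,2] = (2)(-1) + (1)(1) = -1
A² = 
  [ -2,  -1]
  [  2,  -1]

A^3 = A^2·A:
A^3[1,1] = (-2)(0) + (-1)(2) = -2
A^3[1,2] = (-2)(-1) + (-1)(1) = 1
A^3[2,1] = (2)(0) + (-1)(2) = -2
A^3[2,2] = (2)(-1) + (-1)(1) = -3
A^3 = 
  [ -2,   1]
  [ -2,  -3]

A^4 = A^3·A:
A^4[1,1] = (-2)(0) + (1)(2) = 2
A^4[1,2] = (-2)(-1) + (1)(1) = 3
A^4[2,1] = (-2)(0) + (-3)(2) = -6
A^4[2,2] = (-2)(-1) + (-3)(1) = -1
A^4 = 
  [  2,   3]
  [ -6,  -1]

Therefore
A^4 = 
  [  2,   3]
  [ -6,  -1]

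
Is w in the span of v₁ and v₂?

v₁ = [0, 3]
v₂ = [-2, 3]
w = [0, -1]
Yes

Form the augmented matrix and row-reduce:
[v₁|v₂|w] = 
  [  0,  -2,   0]
  [  3,   3,  -1]
Swap R1 ↔ R2
REF = 
  [  3,   3,  -1]
  [  0,  -2,   0]

No row of the form [0 0 | nonzero], so the system is consistent. Back-substitution gives c₁ = -1/3, c₂ = 0: w = (-1/3)·v₁ + (0)·v₂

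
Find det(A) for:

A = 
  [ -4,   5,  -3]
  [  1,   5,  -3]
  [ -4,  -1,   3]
Cofactor expansion along row 1:
det(A) = (-4)·((5)(3) - (-3)(-1)) - (5)·((1)(3) - (-3)(-4)) + (-3)·((1)(-1) - (5)(-4))
  = (-4)(12) - (5)(-9) + (-3)(19)
  = -60

det(A) = -60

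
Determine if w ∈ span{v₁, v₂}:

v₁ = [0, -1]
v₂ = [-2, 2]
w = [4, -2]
Yes

Form the augmented matrix and row-reduce:
[v₁|v₂|w] = 
  [  0,  -2,   4]
  [ -1,   2,  -2]
Swap R1 ↔ R2
REF = 
  [ -1,   2,  -2]
  [  0,  -2,   4]

No row of the form [0 0 | nonzero], so the system is consistent. Back-substitution gives c₁ = -2, c₂ = -2: w = (-2)·v₁ + (-2)·v₂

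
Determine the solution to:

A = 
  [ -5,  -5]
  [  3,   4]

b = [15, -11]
x = [-1, -2]

Row reduce the augmented matrix [A|b]:
R2 → R2 + (3/5)·R1
REF = 
  [ -5,  -5,  15]
  [  0,   1,  -2]

Back-substitution:
x₂ = (-2) / 1 = -2
x₁ = (15 - (-5)(-2)) / (-5) = -1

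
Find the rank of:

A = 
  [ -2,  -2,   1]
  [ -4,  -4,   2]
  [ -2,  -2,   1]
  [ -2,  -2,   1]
rank(A) = 1

Row reduce:
R2 → R2 - (2)·R1
R3 → R3 - (1)·R1
R4 → R4 - (1)·R1
REF = 
  [ -2,  -2,   1]
  [  0,   0,   0]
  [  0,   0,   0]
  [  0,   0,   0]
Pivot columns: 1 → 1 pivot.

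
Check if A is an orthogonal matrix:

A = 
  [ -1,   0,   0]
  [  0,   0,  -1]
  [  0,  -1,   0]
Yes

AᵀA = 
  [  1,   0,   0]
  [  0,   1,   0]
  [  0,   0,   1]
= I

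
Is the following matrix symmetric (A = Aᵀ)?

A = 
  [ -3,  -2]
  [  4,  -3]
No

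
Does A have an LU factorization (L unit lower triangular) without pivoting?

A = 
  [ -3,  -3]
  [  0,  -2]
Yes.
A[1,1] = -3 ≠ 0, so Gaussian elimination proceeds without a row swap: multiplier ℓ₂₁ = (0)/(-3) = 0, and U[2,2] = -2 - (0)(-3) = -2.
L = 
  [  1,   0]
  [  0,   1]
U = 
  [ -3,  -3]
  [  0,  -2]
Check row 2 of LU: [(0)(-3), (0)(-3) + (-2)] = [0, -2] = row 2 of A ✓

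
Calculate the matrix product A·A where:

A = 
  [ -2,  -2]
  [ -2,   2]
A² = A·A:
A²[1,1] = (-2)(-2) + (-2)(-2) = 8
A²[1,2] = (-2)(-2) + (-2)(2) = 0
A²[2,1] = (-2)(-2) + (2)(-2) = 0
A²[2,2] = (-2)(-2) + (2)(2) = 8
A² = 
  [  8,   0]
  [  0,   8]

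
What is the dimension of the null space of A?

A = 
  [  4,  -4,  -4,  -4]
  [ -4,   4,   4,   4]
nullity(A) = 3

Row reduce:
R2 → R2 + (1)·R1
REF = 
  [  4,  -4,  -4,  -4]
  [  0,   0,   0,   0]
Pivot columns: 1 → 1 pivot.
rank(A) = 1, so nullity(A) = 4 - 1 = 3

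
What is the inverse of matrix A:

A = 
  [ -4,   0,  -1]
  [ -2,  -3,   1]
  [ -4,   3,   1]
det(A) = (-4)·((-3)(1) - (1)(3)) - (0)·((-2)(1) - (1)(-4)) + (-1)·((-2)(3) - (-3)(-4))
  = (-4)(-6) - (0)(2) + (-1)(-18)
  = 42
det(A) = 42 ≠ 0, so A is invertible.

Cofactors Cᵢⱼ = (-1)ⁱ⁺ʲ·Mᵢⱼ:
C = 
  [ -6,  -2, -18]
  [ -3,  -8,  12]
  [ -3,   6,  12]

adj(A) = Cᵀ:
adj(A) = 
  [ -6,  -3,  -3]
  [ -2,  -8,   6]
  [-18,  12,  12]

A⁻¹ = (1/42) · adj(A):
A⁻¹ = 
  [ -1/7, -1/14, -1/14]
  [-1/21, -4/21,   1/7]
  [ -3/7,   2/7,   2/7]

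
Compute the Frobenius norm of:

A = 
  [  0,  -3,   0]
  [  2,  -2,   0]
||A||_F = 4.123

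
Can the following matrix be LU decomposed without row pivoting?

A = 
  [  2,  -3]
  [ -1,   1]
Yes.
A[1,1] = 2 ≠ 0, so Gaussian elimination proceeds without a row swap: multiplier ℓ₂₁ = (-1)/(2) = -1/2, and U[2,2] = 1 - (-1/2)(-3) = -1/2.
L = 
  [   1,    0]
  [-1/2,    1]
U = 
  [   2,   -3]
  [   0, -1/2]
Check row 2 of LU: [(-1/2)(2), (-1/2)(-3) + (-1/2)] = [-1, 1] = row 2 of A ✓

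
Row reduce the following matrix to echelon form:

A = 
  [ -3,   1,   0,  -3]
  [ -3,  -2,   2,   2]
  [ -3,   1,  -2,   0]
Row operations:
R2 → R2 - (1)·R1
R3 → R3 - (1)·R1

Resulting echelon form:
REF = 
  [ -3,   1,   0,  -3]
  [  0,  -3,   2,   5]
  [  0,   0,  -2,   3]

Rank = 3 (number of non-zero pivot rows).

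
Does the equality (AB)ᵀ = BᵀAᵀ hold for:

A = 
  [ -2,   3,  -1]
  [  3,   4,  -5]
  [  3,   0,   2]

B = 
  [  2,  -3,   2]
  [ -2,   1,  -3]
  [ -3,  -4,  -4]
Yes

(AB)ᵀ = 
  [ -7,  13,   0]
  [ 13,  15, -17]
  [ -9,  14,  -2]

BᵀAᵀ = 
  [ -7,  13,   0]
  [ 13,  15, -17]
  [ -9,  14,  -2]

Both sides are equal — this is the standard identity (AB)ᵀ = BᵀAᵀ, which holds for all A, B.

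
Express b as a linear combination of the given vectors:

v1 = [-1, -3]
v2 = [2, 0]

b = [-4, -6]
c1 = 2, c2 = -1

b = 2·v1 + -1·v2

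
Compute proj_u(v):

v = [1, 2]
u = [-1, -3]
v·u = (1)(-1) + (2)(-3) = -7
u·u = (-1)² + (-3)² = 10
proj_u(v) = (v·u / u·u) × u = (-7/10) × u

proj_u(v) = [7/10, 21/10]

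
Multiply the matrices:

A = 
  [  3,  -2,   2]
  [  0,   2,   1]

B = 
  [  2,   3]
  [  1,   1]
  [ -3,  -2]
AB = 
  [ -2,   3]
  [ -1,   0]

A is 2×3 and B is 3×2, so AB is 2×2. Each entry is (row of A)·(column of B):
AB[1,1] = (3)(2) + (-2)(1) + (2)(-3) = -2
AB[1,2] = (3)(3) + (-2)(1) + (2)(-2) = 3
AB[2,1] = (0)(2) + (2)(1) + (1)(-3) = -1
AB[2,2] = (0)(3) + (2)(1) + (1)(-2) = 0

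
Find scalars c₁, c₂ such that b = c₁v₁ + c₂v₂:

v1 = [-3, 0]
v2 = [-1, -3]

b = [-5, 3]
c1 = 2, c2 = -1

b = 2·v1 + -1·v2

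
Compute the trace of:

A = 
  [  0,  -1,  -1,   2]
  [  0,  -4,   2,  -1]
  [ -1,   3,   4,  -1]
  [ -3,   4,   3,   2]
2

tr(A) = 0 + -4 + 4 + 2 = 2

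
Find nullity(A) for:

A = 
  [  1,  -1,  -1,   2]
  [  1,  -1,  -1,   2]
nullity(A) = 3

Row reduce:
R2 → R2 - (1)·R1
REF = 
  [  1,  -1,  -1,   2]
  [  0,   0,   0,   0]
Pivot columns: 1 → 1 pivot.
rank(A) = 1, so nullity(A) = 4 - 1 = 3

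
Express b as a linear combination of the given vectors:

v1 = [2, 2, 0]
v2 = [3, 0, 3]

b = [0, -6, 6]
c1 = -3, c2 = 2

b = -3·v1 + 2·v2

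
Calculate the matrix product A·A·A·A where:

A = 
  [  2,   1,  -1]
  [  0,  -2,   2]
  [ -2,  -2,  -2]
A^4 = 
  [ 28,  24,   0]
  [-24, -56, -24]
  [-24,  12, -44]

A² = A·A:
A²[1,1] = (2)(2) + (1)(0) + (-1)(-2) = 6
A²[1,2] = (2)(1) + (1)(-2) + (-1)(-2) = 2
A²[1,3] = (2)(-1) + (1)(2) + (-1)(-2) = 2
A²[2,1] = (0)(2) + (-2)(0) + (2)(-2) = -4
A²[2,2] = (0)(1) + (-2)(-2) + (2)(-2) = 0
A²[2,3] = (0)(-1) + (-2)(2) + (2)(-2) = -8
A²[3,1] = (-2)(2) + (-2)(0) + (-2)(-2) = 0
A²[3,2] = (-2)(1) + (-2)(-2) + (-2)(-2) = 6
A²[3,3] = (-2)(-1) + (-2)(2) + (-2)(-2) = 2
A² = 
  [  6,   2,   2]
  [ -4,   0,  -8]
  [  0,   6,   2]

A^3 = A^2·A:
A^3[1,1] = (6)(2) + (2)(0) + (2)(-2) = 8
A^3[1,2] = (6)(1) + (2)(-2) + (2)(-2) = -2
A^3[1,3] = (6)(-1) + (2)(2) + (2)(-2) = -6
A^3[2,1] = (-4)(2) + (0)(0) + (-8)(-2) = 8
A^3[2,2] = (-4)(1) + (0)(-2) + (-8)(-2) = 12
A^3[2,3] = (-4)(-1) + (0)(2) + (-8)(-2) = 20
A^3[3,1] = (0)(2) + (6)(0) + (2)(-2) = -4
A^3[3,2] = (0)(1) + (6)(-2) + (2)(-2) = -16
A^3[3,3] = (0)(-1) + (6)(2) + (2)(-2) = 8
A^3 = 
  [  8,  -2,  -6]
  [  8,  12,  20]
  [ -4, -16,   8]

A^4 = A^3·A:
A^4[1,1] = (8)(2) + (-2)(0) + (-6)(-2) = 28
A^4[1,2] = (8)(1) + (-2)(-2) + (-6)(-2) = 24
A^4[1,3] = (8)(-1) + (-2)(2) + (-6)(-2) = 0
A^4[2,1] = (8)(2) + (12)(0) + (20)(-2) = -24
A^4[2,2] = (8)(1) + (12)(-2) + (20)(-2) = -56
A^4[2,3] = (8)(-1) + (12)(2) + (20)(-2) = -24
A^4[3,1] = (-4)(2) + (-16)(0) + (8)(-2) = -24
A^4[3,2] = (-4)(1) + (-16)(-2) + (8)(-2) = 12
A^4[3,3] = (-4)(-1) + (-16)(2) + (8)(-2) = -44
A^4 = 
  [ 28,  24,   0]
  [-24, -56, -24]
  [-24,  12, -44]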